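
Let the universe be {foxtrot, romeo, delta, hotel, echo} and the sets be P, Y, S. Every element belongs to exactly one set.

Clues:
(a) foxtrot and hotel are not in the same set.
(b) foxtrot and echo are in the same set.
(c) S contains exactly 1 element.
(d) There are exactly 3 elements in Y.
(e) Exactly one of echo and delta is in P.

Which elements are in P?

P = {delta}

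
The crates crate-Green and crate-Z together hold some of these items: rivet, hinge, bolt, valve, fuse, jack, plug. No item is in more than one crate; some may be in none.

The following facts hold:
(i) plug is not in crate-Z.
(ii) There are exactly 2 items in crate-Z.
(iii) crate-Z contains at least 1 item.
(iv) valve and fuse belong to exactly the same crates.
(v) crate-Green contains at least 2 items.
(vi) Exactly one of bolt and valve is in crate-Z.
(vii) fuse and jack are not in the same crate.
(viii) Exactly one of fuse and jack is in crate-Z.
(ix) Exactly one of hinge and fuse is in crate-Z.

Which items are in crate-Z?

crate-Z = {fuse, valve}

From (i): plug ∉ crate-Z.
Suppose rivet ∈ crate-Z: no assignment then satisfies all the clues, so rivet ∉ crate-Z.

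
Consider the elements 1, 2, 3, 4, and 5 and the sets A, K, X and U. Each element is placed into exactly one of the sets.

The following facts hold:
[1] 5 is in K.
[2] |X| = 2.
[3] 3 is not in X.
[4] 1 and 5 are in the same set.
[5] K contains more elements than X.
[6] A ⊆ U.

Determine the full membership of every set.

A = {}; K = {1, 3, 5}; X = {2, 4}; U = {}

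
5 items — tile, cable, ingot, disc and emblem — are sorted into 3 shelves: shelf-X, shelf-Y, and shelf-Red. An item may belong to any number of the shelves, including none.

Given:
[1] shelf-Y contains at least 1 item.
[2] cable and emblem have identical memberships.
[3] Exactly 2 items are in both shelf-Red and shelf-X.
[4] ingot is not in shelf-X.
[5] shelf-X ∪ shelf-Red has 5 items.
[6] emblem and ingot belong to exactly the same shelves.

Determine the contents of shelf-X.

shelf-X = {disc, tile}

From (4): ingot ∉ shelf-X.
(6): emblem matches ingot: emblem ∉ shelf-X.
(2): cable matches emblem: cable ∉ shelf-X.
Suppose tile ∉ shelf-X: no assignment then satisfies all the clues, so tile ∈ shelf-X.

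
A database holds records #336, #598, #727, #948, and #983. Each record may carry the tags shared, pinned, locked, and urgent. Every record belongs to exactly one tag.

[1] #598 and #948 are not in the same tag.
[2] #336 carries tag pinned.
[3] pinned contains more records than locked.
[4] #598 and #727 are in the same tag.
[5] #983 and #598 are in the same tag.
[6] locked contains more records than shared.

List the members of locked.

From (2): #336 ∈ pinned.
Suppose #598 ∈ locked: no assignment then satisfies all the clues, so #598 ∉ locked.

locked = {#948}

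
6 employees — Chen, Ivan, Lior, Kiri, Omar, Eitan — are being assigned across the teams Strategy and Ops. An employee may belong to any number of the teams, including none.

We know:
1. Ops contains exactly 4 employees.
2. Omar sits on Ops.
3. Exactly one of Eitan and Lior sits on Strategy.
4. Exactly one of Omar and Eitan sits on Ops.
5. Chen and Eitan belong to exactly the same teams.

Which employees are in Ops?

Ops = {Ivan, Kiri, Lior, Omar}

From (2): Omar ∈ Ops.
(4) (exactly one): Eitan ∉ Ops.
(5): Chen matches Eitan: Chen ∉ Ops.
(1): only 4 candidates remain for Ops, so all are in.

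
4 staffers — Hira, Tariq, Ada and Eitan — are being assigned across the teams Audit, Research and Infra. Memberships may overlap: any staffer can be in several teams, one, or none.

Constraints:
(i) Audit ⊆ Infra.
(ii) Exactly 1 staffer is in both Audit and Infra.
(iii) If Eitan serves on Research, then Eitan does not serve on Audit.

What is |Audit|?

1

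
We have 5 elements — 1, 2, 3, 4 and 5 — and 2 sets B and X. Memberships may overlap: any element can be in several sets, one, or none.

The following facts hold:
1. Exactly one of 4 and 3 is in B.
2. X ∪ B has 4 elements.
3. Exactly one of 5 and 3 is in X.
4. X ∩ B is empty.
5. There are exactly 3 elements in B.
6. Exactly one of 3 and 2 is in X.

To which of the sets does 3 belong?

3: X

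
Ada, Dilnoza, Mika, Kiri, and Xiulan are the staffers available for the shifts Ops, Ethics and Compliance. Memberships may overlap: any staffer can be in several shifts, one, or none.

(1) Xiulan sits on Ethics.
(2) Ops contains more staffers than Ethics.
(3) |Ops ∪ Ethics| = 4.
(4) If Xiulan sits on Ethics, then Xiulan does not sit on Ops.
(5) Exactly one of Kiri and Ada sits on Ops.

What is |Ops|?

3

From (1): Xiulan ∈ Ethics.
(4): Xiulan ∉ Ops.
Suppose Dilnoza ∉ Ops: no assignment then satisfies all the clues, so Dilnoza ∈ Ops.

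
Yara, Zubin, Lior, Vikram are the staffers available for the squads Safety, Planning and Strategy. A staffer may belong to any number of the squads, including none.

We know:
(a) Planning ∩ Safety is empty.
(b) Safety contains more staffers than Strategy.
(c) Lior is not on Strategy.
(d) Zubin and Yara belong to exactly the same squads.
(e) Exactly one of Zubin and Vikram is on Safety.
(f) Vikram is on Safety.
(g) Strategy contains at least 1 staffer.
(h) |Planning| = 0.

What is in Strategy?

Strategy = {Vikram}

From (c): Lior ∉ Strategy.
From (f): Vikram ∈ Safety.
(a) (disjoint): Vikram ∉ Planning.
(e) (exactly one): Zubin ∉ Safety.
(h): Planning already has 0, so the rest are out.
(d): Yara matches Zubin: Yara ∉ Safety.
Suppose Yara ∈ Strategy: no assignment then satisfies all the clues, so Yara ∉ Strategy.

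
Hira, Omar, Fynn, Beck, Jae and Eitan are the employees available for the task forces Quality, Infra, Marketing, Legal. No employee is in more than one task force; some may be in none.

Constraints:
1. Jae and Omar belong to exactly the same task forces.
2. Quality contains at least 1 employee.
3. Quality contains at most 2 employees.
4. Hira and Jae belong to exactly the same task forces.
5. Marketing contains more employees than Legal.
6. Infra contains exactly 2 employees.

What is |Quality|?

1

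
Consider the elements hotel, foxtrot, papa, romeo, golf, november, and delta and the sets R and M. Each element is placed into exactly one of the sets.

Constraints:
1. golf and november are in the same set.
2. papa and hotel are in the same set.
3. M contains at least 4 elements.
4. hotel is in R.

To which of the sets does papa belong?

papa: R

From (4): hotel ∈ R.
(2): papa matches hotel: papa ∈ R.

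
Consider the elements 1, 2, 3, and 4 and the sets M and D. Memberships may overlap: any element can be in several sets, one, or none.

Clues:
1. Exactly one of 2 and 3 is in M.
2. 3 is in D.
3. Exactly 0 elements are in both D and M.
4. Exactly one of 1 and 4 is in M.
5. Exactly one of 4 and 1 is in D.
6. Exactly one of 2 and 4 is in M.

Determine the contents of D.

D = {3, 4}

From (2): 3 ∈ D.
Suppose 1 ∈ D: no assignment then satisfies all the clues, so 1 ∉ D.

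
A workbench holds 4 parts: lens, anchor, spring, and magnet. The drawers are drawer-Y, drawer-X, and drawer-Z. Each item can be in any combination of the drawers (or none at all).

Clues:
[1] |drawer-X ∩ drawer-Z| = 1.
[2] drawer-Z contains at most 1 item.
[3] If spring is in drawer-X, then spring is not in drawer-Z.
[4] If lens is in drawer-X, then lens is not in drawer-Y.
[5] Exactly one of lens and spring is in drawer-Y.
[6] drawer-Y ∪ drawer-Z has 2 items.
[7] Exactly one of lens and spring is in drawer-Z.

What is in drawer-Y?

drawer-Y = {spring}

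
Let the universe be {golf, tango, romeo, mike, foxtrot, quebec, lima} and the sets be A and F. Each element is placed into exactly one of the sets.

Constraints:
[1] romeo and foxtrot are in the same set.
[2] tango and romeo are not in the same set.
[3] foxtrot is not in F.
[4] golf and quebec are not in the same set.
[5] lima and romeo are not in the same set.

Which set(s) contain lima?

From (3): foxtrot ∉ F.
(1): romeo matches foxtrot: romeo ∉ F.
Only one set left: romeo ∈ A.
Only one set left: foxtrot ∈ A.
(2): tango ∉ A.
(5): lima ∉ A.
Only one set left: tango ∈ F.
Only one set left: lima ∈ F.

lima: F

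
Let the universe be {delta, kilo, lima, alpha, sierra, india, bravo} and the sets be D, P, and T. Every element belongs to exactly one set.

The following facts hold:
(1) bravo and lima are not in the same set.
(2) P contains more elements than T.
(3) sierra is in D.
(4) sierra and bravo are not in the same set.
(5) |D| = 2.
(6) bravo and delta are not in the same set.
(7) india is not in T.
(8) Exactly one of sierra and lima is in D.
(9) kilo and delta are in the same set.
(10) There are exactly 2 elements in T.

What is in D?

D = {india, sierra}

From (3): sierra ∈ D.
From (7): india ∉ T.
(4): bravo ∉ D.
(8) (exactly one): lima ∉ D.
Suppose delta ∈ D: no assignment then satisfies all the clues, so delta ∉ D.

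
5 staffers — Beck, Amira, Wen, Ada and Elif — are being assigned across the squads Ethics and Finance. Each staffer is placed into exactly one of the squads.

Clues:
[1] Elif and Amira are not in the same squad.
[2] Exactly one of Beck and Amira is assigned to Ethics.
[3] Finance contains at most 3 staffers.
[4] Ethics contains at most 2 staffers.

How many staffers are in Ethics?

2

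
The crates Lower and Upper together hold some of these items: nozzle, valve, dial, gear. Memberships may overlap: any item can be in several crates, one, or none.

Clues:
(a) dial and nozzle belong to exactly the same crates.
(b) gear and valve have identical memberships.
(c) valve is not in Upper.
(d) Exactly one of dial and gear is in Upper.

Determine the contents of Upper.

Upper = {dial, nozzle}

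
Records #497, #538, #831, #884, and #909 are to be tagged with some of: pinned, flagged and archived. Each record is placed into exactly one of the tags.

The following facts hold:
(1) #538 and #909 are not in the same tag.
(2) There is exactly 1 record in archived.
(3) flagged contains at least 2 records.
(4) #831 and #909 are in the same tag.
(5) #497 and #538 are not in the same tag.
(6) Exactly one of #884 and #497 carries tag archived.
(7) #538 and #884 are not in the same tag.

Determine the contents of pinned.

pinned = {#538}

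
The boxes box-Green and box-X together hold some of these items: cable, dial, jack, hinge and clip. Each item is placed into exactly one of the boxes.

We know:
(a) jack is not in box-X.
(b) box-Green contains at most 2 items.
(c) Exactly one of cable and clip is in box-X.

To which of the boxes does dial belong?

From (a): jack ∉ box-X.
Only one box left: jack ∈ box-Green.
Suppose dial ∈ box-Green: no assignment then satisfies all the clues, so dial ∉ box-Green.

dial: box-X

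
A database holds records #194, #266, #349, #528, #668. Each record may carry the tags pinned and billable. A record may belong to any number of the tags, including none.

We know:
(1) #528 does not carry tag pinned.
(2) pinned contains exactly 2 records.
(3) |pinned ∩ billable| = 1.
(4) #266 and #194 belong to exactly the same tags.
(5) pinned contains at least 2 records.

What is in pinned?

pinned = {#349, #668}

From (1): #528 ∉ pinned.
Suppose #194 ∈ pinned: no assignment then satisfies all the clues, so #194 ∉ pinned.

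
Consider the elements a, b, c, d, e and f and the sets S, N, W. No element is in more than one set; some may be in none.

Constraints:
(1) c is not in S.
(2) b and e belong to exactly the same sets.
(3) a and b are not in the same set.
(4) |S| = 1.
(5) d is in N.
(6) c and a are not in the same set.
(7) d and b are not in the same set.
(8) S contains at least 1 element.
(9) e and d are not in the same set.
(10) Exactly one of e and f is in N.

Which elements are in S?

S = {a}

From (1): c ∉ S.
From (5): d ∈ N.
(7): b ∉ N.
(9): e ∉ N.
(10) (exactly one): f ∈ N.
Suppose a ∉ S: no assignment then satisfies all the clues, so a ∈ S.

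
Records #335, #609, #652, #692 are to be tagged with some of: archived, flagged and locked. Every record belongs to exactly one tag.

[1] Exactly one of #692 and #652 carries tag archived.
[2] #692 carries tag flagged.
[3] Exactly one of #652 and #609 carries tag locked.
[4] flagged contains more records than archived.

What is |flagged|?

2

From (2): #692 ∈ flagged.
(1) (exactly one): #652 ∈ archived.
(3) (exactly one): #609 ∈ locked.
Suppose #335 ∈ archived: no assignment then satisfies all the clues, so #335 ∉ archived.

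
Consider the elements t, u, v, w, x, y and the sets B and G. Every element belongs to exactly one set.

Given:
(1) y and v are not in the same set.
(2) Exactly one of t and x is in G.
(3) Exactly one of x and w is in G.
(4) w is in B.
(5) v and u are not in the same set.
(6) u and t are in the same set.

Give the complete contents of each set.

B = {t, u, w, y}; G = {v, x}

From (4): w ∈ B.
(3) (exactly one): x ∈ G.
(2) (exactly one): t ∉ G.
(6): u matches t: u ∉ G.
Only one set left: t ∈ B.
Only one set left: u ∈ B.
(5): v ∉ B.
Only one set left: v ∈ G.
(1): y ∉ G.
Only one set left: y ∈ B.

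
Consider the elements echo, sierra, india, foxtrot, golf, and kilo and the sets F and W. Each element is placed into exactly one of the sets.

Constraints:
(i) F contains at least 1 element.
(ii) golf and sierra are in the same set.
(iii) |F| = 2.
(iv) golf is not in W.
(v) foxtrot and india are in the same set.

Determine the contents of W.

W = {echo, foxtrot, india, kilo}

From (iv): golf ∉ W.
(ii): sierra matches golf: sierra ∉ W.
Only one set left: sierra ∈ F.
Only one set left: golf ∈ F.
(iii): F already has 2, so the rest are out.
Only one set left: echo ∈ W.
Only one set left: india ∈ W.
Only one set left: foxtrot ∈ W.
Only one set left: kilo ∈ W.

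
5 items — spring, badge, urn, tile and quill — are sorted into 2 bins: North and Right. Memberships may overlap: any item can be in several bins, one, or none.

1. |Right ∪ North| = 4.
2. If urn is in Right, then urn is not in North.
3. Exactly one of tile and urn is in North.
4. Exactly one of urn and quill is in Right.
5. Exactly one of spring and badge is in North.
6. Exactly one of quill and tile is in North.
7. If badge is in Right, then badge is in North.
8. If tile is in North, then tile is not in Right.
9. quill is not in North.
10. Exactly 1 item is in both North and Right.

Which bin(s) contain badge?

badge: North, Right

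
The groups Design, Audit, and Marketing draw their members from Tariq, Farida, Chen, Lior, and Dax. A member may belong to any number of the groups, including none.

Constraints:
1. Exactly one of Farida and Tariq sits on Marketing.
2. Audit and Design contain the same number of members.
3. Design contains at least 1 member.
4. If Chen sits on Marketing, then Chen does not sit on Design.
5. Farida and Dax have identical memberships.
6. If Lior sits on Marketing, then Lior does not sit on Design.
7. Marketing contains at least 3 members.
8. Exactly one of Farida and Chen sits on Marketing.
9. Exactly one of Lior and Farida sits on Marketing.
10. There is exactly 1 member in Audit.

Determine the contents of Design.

Design = {Tariq}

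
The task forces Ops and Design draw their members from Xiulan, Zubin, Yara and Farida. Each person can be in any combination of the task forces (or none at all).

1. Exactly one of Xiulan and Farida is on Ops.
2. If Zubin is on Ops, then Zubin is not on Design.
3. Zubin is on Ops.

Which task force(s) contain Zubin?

Zubin: Ops

From (3): Zubin ∈ Ops.
(2): Zubin ∉ Design.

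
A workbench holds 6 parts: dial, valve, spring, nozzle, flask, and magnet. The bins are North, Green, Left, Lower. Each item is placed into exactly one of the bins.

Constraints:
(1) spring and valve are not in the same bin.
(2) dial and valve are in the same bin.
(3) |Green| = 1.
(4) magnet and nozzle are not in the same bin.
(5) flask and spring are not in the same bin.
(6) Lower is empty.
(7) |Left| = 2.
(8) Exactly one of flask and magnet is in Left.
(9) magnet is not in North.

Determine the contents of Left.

Left = {magnet, spring}

From (9): magnet ∉ North.
(6): Lower already has 0, so the rest are out.
Suppose dial ∈ Left: no assignment then satisfies all the clues, so dial ∉ Left.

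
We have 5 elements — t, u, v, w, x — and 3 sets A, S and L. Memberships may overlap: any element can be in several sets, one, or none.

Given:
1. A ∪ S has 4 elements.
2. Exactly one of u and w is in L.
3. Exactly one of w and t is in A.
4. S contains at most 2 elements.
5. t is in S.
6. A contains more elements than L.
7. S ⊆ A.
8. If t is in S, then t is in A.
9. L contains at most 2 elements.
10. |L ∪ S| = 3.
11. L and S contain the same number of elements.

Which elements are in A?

A = {t, u, v, x}

From (5): t ∈ S.
(7) with t ∈ S: t ∈ A.
(3) (exactly one): w ∉ A.
(7) contrapositive: w ∉ S.
Suppose u ∉ A: no assignment then satisfies all the clues, so u ∈ A.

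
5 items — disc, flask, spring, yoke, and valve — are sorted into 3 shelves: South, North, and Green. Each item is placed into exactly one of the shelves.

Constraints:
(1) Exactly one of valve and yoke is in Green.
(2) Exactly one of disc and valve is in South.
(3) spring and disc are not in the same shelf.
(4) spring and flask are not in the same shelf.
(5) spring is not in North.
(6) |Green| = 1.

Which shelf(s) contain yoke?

From (5): spring ∉ North.
Suppose yoke ∈ South: no assignment then satisfies all the clues, so yoke ∉ South.

yoke: Green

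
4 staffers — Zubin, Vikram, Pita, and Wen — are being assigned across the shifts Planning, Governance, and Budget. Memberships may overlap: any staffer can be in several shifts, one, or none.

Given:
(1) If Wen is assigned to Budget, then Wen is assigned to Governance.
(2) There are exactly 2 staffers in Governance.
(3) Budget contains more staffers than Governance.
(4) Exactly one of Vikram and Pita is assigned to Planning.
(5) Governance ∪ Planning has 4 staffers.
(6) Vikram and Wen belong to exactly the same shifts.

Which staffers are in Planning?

Planning = {Pita, Zubin}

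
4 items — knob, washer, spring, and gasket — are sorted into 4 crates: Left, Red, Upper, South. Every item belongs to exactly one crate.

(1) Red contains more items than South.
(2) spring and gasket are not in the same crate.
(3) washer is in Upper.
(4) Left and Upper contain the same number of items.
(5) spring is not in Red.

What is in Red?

Red = {gasket, knob}

From (3): washer ∈ Upper.
From (5): spring ∉ Red.
Suppose knob ∉ Red: no assignment then satisfies all the clues, so knob ∈ Red.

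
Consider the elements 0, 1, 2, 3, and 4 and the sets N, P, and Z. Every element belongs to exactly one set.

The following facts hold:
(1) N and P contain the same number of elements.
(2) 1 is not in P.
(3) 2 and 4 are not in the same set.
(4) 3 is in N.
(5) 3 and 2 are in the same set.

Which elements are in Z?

Z = {1}

From (2): 1 ∉ P.
From (4): 3 ∈ N.
(5): 2 matches 3: 2 ∈ N.
(3): 4 ∉ N.
Suppose 0 ∈ Z: no assignment then satisfies all the clues, so 0 ∉ Z.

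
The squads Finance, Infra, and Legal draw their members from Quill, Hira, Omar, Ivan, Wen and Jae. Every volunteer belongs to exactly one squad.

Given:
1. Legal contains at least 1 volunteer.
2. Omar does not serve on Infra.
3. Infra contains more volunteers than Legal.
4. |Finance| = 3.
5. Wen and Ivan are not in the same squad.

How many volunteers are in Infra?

2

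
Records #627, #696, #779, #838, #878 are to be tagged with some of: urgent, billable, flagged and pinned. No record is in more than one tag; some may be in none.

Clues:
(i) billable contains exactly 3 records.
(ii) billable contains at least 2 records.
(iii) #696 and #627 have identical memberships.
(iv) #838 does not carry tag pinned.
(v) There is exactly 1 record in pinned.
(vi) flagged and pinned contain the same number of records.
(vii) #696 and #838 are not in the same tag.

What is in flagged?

flagged = {#838}

From (iv): #838 ∉ pinned.
Suppose #627 ∈ flagged: no assignment then satisfies all the clues, so #627 ∉ flagged.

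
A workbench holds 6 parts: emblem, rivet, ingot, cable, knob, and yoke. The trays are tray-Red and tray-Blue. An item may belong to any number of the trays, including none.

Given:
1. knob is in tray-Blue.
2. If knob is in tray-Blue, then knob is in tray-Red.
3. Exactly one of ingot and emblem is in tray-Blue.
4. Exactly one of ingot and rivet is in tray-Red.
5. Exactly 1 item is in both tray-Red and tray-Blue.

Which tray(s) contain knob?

knob: tray-Blue, tray-Red

From (1): knob ∈ tray-Blue.
(2): knob ∈ tray-Red.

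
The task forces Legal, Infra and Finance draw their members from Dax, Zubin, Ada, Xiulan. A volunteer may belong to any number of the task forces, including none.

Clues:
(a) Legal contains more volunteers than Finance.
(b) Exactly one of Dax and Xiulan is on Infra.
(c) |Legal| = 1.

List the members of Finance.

Finance = {}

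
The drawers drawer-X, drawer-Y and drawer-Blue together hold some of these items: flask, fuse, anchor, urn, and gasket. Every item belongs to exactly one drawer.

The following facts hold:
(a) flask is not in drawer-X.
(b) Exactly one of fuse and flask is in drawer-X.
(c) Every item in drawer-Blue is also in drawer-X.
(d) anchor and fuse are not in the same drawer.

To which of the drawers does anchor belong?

From (a): flask ∉ drawer-X.
(b) (exactly one): fuse ∈ drawer-X.
(c) contrapositive: flask ∉ drawer-Blue.
(d): anchor ∉ drawer-X.
Only one drawer left: flask ∈ drawer-Y.
(c) contrapositive: anchor ∉ drawer-Blue.
Only one drawer left: anchor ∈ drawer-Y.

anchor: drawer-Y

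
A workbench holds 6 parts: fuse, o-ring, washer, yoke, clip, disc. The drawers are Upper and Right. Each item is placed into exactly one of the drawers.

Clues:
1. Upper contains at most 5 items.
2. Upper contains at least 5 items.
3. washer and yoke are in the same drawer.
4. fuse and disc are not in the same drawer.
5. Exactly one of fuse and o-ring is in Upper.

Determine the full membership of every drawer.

Upper = {clip, disc, o-ring, washer, yoke}; Right = {fuse}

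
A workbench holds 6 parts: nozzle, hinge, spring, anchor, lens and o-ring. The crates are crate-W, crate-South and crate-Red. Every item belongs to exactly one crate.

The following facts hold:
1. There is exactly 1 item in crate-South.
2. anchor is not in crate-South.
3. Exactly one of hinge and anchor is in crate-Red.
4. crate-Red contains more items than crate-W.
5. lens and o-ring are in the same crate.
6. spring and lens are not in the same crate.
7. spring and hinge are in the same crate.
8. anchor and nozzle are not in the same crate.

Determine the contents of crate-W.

crate-W = {hinge, spring}

From (2): anchor ∉ crate-South.
Suppose nozzle ∈ crate-W: no assignment then satisfies all the clues, so nozzle ∉ crate-W.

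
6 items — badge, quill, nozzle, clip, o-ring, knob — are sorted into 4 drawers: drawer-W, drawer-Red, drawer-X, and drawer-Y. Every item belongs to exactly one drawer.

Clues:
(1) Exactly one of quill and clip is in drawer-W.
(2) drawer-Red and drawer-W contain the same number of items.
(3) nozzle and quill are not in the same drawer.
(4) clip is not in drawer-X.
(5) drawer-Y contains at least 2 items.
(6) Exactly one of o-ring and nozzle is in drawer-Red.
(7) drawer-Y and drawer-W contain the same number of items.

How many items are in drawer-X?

0

From (4): clip ∉ drawer-X.
Suppose badge ∈ drawer-X: no assignment then satisfies all the clues, so badge ∉ drawer-X.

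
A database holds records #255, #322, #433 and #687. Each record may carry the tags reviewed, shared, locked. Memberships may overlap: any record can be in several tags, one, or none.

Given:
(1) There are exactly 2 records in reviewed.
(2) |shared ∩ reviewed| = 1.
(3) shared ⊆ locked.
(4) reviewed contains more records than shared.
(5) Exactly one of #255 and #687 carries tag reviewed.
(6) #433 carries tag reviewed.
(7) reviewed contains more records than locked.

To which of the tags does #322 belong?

#322: none

From (6): #433 ∈ reviewed.
Suppose #322 ∈ reviewed: no assignment then satisfies all the clues, so #322 ∉ reviewed.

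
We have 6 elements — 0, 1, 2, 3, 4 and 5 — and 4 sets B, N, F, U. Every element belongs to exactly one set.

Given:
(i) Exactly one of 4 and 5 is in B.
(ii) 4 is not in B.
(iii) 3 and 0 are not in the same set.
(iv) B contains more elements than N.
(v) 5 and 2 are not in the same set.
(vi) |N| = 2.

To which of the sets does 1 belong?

From (ii): 4 ∉ B.
(i) (exactly one): 5 ∈ B.
(v): 2 ∉ B.
Suppose 1 ∉ B: no assignment then satisfies all the clues, so 1 ∈ B.

1: B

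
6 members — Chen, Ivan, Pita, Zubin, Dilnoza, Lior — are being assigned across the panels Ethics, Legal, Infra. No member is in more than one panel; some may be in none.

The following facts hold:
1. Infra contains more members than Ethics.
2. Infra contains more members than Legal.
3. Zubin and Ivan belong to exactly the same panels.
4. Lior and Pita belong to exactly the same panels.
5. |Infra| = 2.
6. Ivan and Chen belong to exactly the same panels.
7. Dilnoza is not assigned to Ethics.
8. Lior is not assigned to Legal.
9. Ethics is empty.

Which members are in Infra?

Infra = {Lior, Pita}

From (7): Dilnoza ∉ Ethics.
From (8): Lior ∉ Legal.
(4): Pita matches Lior: Pita ∉ Legal.
(9): Ethics already has 0, so the rest are out.
Suppose Chen ∈ Infra: no assignment then satisfies all the clues, so Chen ∉ Infra.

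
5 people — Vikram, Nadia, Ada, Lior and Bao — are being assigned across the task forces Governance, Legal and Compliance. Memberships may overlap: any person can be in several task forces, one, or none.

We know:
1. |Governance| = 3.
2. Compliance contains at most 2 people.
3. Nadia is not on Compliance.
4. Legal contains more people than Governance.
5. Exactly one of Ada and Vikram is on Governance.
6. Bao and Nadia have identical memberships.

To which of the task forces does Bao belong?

Bao: Governance, Legal

From (3): Nadia ∉ Compliance.
(6): Bao matches Nadia: Bao ∉ Compliance.
Suppose Bao ∉ Governance: no assignment then satisfies all the clues, so Bao ∈ Governance.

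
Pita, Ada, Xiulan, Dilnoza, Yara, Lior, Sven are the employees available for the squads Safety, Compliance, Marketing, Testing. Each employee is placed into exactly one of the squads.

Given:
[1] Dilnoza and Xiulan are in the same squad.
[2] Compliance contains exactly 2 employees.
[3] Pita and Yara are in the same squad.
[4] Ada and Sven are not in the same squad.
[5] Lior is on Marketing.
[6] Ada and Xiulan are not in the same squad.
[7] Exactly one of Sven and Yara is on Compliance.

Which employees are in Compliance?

From (5): Lior ∈ Marketing.
Suppose Pita ∉ Compliance: no assignment then satisfies all the clues, so Pita ∈ Compliance.

Compliance = {Pita, Yara}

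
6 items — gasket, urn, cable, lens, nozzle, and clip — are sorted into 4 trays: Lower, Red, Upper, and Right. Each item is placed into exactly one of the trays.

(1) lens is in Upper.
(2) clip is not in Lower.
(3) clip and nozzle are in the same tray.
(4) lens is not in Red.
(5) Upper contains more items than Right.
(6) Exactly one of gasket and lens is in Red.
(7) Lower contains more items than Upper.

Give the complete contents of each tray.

Lower = {cable, urn}; Red = {clip, gasket, nozzle}; Upper = {lens}; Right = {}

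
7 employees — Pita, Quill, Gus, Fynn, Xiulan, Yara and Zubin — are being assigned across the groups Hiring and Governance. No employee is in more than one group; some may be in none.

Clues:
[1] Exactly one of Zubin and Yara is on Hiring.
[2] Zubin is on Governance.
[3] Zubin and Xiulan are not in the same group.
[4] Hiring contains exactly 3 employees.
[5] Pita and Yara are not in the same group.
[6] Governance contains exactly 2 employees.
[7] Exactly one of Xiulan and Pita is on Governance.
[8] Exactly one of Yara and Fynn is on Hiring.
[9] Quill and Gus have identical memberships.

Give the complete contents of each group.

Hiring = {Gus, Quill, Yara}; Governance = {Pita, Zubin}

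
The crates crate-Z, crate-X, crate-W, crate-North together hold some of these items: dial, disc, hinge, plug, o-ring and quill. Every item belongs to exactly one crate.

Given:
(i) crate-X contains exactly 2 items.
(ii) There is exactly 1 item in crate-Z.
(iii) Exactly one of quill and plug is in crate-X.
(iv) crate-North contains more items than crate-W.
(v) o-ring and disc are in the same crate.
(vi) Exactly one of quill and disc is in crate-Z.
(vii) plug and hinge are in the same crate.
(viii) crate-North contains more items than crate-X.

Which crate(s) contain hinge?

hinge: crate-X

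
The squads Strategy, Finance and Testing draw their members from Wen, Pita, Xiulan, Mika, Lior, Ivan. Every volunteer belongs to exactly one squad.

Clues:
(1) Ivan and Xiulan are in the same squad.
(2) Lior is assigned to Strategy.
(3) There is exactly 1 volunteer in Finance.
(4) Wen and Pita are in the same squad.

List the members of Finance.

Finance = {Mika}

From (2): Lior ∈ Strategy.
Suppose Wen ∈ Finance: no assignment then satisfies all the clues, so Wen ∉ Finance.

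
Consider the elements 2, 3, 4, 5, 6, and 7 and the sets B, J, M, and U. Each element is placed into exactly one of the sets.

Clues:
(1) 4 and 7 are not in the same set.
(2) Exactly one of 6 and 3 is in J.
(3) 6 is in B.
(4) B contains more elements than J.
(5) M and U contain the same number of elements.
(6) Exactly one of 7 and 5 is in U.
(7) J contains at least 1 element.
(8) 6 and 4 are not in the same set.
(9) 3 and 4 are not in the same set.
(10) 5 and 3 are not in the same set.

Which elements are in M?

M = {4}

From (3): 6 ∈ B.
(2) (exactly one): 3 ∈ J.
(8): 4 ∉ B.
(9): 4 ∉ J.
(10): 5 ∉ J.
Suppose 2 ∈ M: no assignment then satisfies all the clues, so 2 ∉ M.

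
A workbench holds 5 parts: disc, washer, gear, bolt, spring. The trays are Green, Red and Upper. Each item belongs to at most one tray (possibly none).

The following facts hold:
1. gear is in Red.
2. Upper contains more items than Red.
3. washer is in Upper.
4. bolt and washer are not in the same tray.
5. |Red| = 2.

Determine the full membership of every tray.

Green = {}; Red = {bolt, gear}; Upper = {disc, spring, washer}

From (1): gear ∈ Red.
From (3): washer ∈ Upper.
(4): bolt ∉ Upper.
Suppose disc ∈ Green: no assignment then satisfies all the clues, so disc ∉ Green.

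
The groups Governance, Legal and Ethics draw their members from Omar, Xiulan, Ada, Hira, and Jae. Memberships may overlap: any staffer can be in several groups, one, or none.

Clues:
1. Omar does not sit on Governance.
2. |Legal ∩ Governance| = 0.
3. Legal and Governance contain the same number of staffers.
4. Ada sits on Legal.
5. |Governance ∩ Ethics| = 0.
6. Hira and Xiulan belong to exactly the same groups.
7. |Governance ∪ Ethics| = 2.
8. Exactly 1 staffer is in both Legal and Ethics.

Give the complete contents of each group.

Governance = {Jae}; Legal = {Ada}; Ethics = {Ada}

From (1): Omar ∉ Governance.
From (4): Ada ∈ Legal.
Suppose Omar ∈ Legal: no assignment then satisfies all the clues, so Omar ∉ Legal.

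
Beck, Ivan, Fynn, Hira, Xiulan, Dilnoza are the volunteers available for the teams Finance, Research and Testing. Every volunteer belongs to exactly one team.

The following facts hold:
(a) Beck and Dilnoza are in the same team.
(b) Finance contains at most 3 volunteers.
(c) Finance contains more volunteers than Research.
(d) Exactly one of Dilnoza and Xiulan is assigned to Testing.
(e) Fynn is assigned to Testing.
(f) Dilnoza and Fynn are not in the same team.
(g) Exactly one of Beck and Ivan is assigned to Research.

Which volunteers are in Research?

Research = {Ivan}

From (e): Fynn ∈ Testing.
(f): Dilnoza ∉ Testing.
(a): Beck matches Dilnoza: Beck ∉ Testing.
(d) (exactly one): Xiulan ∈ Testing.
Suppose Beck ∈ Research: no assignment then satisfies all the clues, so Beck ∉ Research.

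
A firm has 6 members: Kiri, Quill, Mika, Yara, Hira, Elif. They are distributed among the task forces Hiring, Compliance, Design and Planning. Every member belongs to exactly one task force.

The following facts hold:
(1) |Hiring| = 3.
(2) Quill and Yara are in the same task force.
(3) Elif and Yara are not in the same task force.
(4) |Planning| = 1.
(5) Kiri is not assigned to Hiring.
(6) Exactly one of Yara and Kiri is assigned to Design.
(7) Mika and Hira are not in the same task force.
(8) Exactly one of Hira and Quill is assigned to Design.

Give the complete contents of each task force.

From (5): Kiri ∉ Hiring.
Suppose Kiri ∈ Compliance: no assignment then satisfies all the clues, so Kiri ∉ Compliance.

Hiring = {Mika, Quill, Yara}; Compliance = {}; Design = {Hira, Kiri}; Planning = {Elif}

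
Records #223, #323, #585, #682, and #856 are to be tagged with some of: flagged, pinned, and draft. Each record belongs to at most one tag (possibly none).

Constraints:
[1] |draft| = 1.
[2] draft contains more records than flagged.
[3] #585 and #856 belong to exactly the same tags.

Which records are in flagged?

flagged = {}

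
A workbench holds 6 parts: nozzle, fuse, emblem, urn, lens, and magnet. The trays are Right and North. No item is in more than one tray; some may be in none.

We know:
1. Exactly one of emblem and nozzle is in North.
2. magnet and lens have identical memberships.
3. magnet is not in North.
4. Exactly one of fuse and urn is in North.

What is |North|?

2

From (3): magnet ∉ North.
(2): lens matches magnet: lens ∉ North.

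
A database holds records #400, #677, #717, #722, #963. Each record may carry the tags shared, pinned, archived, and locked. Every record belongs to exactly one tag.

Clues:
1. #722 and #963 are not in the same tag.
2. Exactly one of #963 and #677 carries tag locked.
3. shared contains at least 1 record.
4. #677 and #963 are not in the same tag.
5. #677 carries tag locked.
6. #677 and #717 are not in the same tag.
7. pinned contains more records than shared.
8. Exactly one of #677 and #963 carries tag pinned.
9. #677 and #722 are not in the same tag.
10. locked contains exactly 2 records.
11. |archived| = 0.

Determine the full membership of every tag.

shared = {#722}; pinned = {#717, #963}; archived = {}; locked = {#400, #677}

From (5): #677 ∈ locked.
(2) (exactly one): #963 ∉ locked.
(6): #717 ∉ locked.
(8) (exactly one): #963 ∈ pinned.
(9): #722 ∉ locked.
(10): only 2 candidates remain for locked, so all are in.
(11): archived already has 0, so the rest are out.
(1): #722 ∉ pinned.
Only one tag left: #722 ∈ shared.
Suppose #717 ∈ shared: no assignment then satisfies all the clues, so #717 ∉ shared.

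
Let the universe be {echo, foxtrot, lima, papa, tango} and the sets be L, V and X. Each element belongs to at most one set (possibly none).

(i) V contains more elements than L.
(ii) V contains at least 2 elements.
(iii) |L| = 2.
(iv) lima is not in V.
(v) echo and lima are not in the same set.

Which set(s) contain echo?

echo: V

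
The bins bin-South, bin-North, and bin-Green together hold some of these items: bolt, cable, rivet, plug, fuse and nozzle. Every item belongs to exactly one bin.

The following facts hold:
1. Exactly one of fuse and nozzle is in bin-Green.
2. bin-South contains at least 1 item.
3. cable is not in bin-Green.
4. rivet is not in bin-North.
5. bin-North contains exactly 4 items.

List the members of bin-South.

bin-South = {rivet}

From (3): cable ∉ bin-Green.
From (4): rivet ∉ bin-North.
Suppose bolt ∈ bin-South: no assignment then satisfies all the clues, so bolt ∉ bin-South.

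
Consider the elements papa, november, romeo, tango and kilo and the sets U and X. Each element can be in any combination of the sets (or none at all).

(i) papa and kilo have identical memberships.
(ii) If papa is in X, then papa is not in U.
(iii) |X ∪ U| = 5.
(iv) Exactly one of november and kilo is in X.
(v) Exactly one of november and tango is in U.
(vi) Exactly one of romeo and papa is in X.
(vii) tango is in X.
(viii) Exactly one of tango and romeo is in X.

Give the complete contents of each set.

U = {november, romeo}; X = {kilo, papa, tango}

From (vii): tango ∈ X.
(viii) (exactly one): romeo ∉ X.
(vi) (exactly one): papa ∈ X.
(i): kilo matches papa: kilo ∈ X.
(ii): papa ∉ U.
(iv) (exactly one): november ∉ X.
(i): kilo matches papa: kilo ∉ U.
Suppose november ∉ U: no assignment then satisfies all the clues, so november ∈ U.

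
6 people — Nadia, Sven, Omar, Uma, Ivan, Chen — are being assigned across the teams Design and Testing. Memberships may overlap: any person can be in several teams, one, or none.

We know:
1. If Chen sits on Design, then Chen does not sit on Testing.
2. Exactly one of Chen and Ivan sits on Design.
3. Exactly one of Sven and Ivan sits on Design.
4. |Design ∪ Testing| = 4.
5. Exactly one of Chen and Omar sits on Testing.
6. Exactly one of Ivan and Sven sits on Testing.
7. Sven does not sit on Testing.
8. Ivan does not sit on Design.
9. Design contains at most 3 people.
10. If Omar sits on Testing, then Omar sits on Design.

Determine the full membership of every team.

Design = {Chen, Omar, Sven}; Testing = {Ivan, Omar}

From (7): Sven ∉ Testing.
From (8): Ivan ∉ Design.
(2) (exactly one): Chen ∈ Design.
(3) (exactly one): Sven ∈ Design.
(6) (exactly one): Ivan ∈ Testing.
(1): Chen ∉ Testing.
(5) (exactly one): Omar ∈ Testing.
(10): Omar ∈ Design.
(9): Design already has 3, so the rest are out.
Suppose Nadia ∈ Testing: no assignment then satisfies all the clues, so Nadia ∉ Testing.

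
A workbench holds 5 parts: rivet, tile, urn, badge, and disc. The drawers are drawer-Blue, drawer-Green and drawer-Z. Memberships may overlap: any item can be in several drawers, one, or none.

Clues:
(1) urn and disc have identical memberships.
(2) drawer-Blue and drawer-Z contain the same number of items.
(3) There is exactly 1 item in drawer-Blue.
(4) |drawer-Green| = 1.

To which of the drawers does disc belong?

disc: none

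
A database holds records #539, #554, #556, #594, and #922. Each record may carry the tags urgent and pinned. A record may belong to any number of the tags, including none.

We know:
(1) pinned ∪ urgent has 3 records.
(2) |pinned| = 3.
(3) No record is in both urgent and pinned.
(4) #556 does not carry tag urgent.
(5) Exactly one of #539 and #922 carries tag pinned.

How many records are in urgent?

From (4): #556 ∉ urgent.
Suppose #539 ∈ urgent: no assignment then satisfies all the clues, so #539 ∉ urgent.

0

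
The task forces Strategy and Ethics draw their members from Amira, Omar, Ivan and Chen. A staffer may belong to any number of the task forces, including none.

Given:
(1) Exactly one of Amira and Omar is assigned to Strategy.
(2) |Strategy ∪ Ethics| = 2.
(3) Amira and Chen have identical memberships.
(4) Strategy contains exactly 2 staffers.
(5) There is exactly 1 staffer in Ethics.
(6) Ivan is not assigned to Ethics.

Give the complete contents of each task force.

Strategy = {Ivan, Omar}; Ethics = {Omar}

From (6): Ivan ∉ Ethics.
Suppose Amira ∈ Strategy: no assignment then satisfies all the clues, so Amira ∉ Strategy.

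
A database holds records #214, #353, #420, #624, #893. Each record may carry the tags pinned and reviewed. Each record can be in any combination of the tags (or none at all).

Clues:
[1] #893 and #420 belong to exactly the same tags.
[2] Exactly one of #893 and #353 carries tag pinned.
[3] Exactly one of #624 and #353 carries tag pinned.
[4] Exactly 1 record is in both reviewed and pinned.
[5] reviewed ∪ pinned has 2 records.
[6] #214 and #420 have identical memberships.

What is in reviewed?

reviewed = {#353, #624}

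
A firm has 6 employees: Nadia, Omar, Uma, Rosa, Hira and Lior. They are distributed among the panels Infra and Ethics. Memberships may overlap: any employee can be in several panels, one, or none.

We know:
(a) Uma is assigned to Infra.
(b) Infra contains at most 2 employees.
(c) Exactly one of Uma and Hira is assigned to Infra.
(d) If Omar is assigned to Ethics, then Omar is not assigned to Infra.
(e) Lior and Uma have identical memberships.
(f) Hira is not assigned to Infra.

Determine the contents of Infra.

From (a): Uma ∈ Infra.
From (f): Hira ∉ Infra.
(e): Lior matches Uma: Lior ∈ Infra.
(b): Infra already has 2, so the rest are out.

Infra = {Lior, Uma}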